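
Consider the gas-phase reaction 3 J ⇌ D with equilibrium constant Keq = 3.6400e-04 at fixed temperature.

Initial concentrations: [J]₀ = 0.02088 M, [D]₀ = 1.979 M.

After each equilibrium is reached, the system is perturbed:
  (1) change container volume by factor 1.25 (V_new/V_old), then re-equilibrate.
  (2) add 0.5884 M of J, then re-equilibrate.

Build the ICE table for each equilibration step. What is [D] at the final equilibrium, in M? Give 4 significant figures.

[D]_eq = 0.05121 M

Q₀ = 2.1740e+05 vs Keq = 3.6400e-04 ⇒ Q>K, reverse
Step 1:
                   J          D
  Initial    0.02088      1.979
  Change       5.729      -1.91
  Equil         5.75    0.06921
  solve Keq expr → x = -1.91; check Q = 3.6400e-04
Then change container volume by factor 1.25 (V_new/V_old).
Step 2:
                   J          D
  Initial        4.6    0.05537
  Change     0.05588   -0.01863
  Equil        4.656    0.03674
  solve Keq expr → x = -0.01863; check Q = 3.6400e-04
Then add 0.5884 M of J.
Step 3:
                   J          D
  Initial      5.244    0.03674
  Change    -0.04341    0.01447
  Equil        5.201    0.05121
  solve Keq expr → x = 0.01447; check Q = 3.6400e-04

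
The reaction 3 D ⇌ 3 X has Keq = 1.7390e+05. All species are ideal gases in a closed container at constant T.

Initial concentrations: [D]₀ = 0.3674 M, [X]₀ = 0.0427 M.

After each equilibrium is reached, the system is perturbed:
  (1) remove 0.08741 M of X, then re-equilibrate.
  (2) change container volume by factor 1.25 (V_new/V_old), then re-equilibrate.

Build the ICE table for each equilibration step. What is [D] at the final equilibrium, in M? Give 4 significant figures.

[D]_eq = 0.004544 M

Q₀ = 0.00157 vs Keq = 1.7390e+05 ⇒ Q<K, forward
Step 1:
                    D           X
  Initial      0.3674      0.0427
  Change      -0.3602      0.3602
  Equil      0.007218      0.4029
  solve Keq expr → x = 0.1201; check Q = 1.7390e+05
Then remove 0.08741 M of X.
Step 2:
                    D           X
  Initial    0.007218      0.3155
  Change    -0.001538    0.001538
  Equil      0.005679       0.317
  solve Keq expr → x = 5.1282e-04; check Q = 1.7390e+05
Then change container volume by factor 1.25 (V_new/V_old).
Step 3:
                    D           X
  Initial    0.004544      0.2536
  Change            0           0
  Equil      0.004544      0.2536
  solve Keq expr → x = 0; check Q = 1.7390e+05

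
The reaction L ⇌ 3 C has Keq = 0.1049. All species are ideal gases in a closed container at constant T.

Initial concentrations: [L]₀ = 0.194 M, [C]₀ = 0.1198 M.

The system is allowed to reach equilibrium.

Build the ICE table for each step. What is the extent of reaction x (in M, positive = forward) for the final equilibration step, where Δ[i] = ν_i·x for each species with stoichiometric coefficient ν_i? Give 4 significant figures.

x = 0.04366 M

Q₀ = 0.008863 vs Keq = 0.1049 ⇒ Q<K, forward
Step 1:
                    L           C
  init          0.194      0.1198
  Δ          -0.04366       0.131
  eq           0.1503      0.2508
  solve Keq expr → x = 0.04366; check Q = 0.1049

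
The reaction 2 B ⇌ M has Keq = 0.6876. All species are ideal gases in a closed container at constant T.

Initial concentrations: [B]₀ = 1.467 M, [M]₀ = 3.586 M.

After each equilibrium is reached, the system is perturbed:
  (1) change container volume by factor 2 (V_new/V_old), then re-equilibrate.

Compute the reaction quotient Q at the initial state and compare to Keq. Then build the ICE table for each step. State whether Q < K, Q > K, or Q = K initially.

Q₀ = 1.666; Q > K (proceeds reverse)

Q₀ = 1.666 vs Keq = 0.6876 ⇒ Q>K, reverse
Step 1:
                   B          M
  init         1.467      3.586
  Δ            0.702     -0.351
  eq           2.169      3.235
  solve Keq expr → x = -0.351; check Q = 0.6876
Then change container volume by factor 2 (V_new/V_old).
Step 2:
                   B          M
  init         1.085      1.617
  Δ           0.3611    -0.1805
  eq           1.446      1.437
  solve Keq expr → x = -0.1805; check Q = 0.6876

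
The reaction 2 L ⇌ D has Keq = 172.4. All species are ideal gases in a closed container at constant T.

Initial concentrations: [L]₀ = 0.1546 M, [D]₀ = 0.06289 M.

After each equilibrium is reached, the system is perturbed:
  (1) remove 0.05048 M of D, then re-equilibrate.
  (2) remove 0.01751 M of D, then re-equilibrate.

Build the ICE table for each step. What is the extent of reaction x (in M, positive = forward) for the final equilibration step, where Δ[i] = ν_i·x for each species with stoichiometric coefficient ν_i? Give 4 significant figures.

x = 0.001171 M

Q₀ = 2.631 vs Keq = 172.4 ⇒ Q<K, forward
Step 1:
                   L          D
  I           0.1546    0.06289
  C          -0.1275    0.06375
  E           0.0271     0.1266
  solve Keq expr → x = 0.06375; check Q = 172.4
Then remove 0.05048 M of D.
Step 2:
                   L          D
  I           0.0271    0.07616
  C        -0.005695   0.002848
  E          0.02141    0.07901
  solve Keq expr → x = 0.002848; check Q = 172.4
Then remove 0.01751 M of D.
Step 3:
                   L          D
  I          0.02141     0.0615
  C        -0.002342   0.001171
  E          0.01907    0.06267
  solve Keq expr → x = 0.001171; check Q = 172.4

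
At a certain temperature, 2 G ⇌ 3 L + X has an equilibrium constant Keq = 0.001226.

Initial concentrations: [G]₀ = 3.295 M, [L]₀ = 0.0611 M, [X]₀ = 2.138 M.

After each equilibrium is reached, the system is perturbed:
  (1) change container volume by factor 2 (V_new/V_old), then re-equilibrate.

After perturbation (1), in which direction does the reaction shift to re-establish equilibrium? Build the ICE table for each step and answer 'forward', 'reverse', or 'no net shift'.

Direction: forward

Q₀ = 4.4918e-05 vs Keq = 0.001226 ⇒ Q<K, forward
Step 1:
                    G           L           X
  I             3.295      0.0611       2.138
  C           -0.0792      0.1188      0.0396
  E             3.216      0.1799       2.178
  solve Keq expr → x = 0.0396; check Q = 0.001226
Then change container volume by factor 2 (V_new/V_old).
Step 2:
                    G           L           X
  I             1.608     0.08995       1.089
  C          -0.03343     0.05014     0.01671
  E             1.574      0.1401       1.106
  solve Keq expr → x = 0.01671; check Q = 0.001226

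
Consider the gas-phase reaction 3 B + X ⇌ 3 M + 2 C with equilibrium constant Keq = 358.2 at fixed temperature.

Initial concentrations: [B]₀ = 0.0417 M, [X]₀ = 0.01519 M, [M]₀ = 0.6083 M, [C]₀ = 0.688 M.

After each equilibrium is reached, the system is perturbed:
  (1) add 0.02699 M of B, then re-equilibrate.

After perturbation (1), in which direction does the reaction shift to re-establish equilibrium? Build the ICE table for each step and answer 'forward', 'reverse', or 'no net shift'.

Direction: forward

Q₀ = 9.6731e+04 vs Keq = 358.2 ⇒ Q>K, reverse
Step 1:
                    B           X           M           C
  Initial      0.0417     0.01519      0.6083       0.688
  Change       0.1007     0.03356     -0.1007    -0.06713
  Equil        0.1424     0.04875      0.5076      0.6209
  solve Keq expr → x = -0.03356; check Q = 358.2
Then add 0.02699 M of B.
Step 2:
                    B           X           M           C
  Initial      0.1694     0.04875      0.5076      0.6209
  Change     -0.01543   -0.005143     0.01543     0.01029
  Equil         0.154     0.04361       0.523      0.6312
  solve Keq expr → x = 0.005143; check Q = 358.2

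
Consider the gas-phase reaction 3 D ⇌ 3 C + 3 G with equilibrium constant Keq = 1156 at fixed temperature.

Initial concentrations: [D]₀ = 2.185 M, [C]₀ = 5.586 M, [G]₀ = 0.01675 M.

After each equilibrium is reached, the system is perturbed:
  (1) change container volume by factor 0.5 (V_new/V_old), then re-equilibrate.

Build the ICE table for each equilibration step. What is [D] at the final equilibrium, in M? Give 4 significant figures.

[D]_eq = 2.445 M

Q₀ = 7.8522e-05 vs Keq = 1156 ⇒ Q<K, forward
Step 1:
                    D           C           G
  Initial       2.185       5.586     0.01675
  Change       -1.312       1.312       1.312
  Equil        0.8732       6.898       1.329
  solve Keq expr → x = 0.4373; check Q = 1156
Then change container volume by factor 0.5 (V_new/V_old).
Step 2:
                    D           C           G
  Initial       1.746        13.8       2.657
  Change       0.6982     -0.6982     -0.6982
  Equil         2.445        13.1       1.959
  solve Keq expr → x = -0.2327; check Q = 1156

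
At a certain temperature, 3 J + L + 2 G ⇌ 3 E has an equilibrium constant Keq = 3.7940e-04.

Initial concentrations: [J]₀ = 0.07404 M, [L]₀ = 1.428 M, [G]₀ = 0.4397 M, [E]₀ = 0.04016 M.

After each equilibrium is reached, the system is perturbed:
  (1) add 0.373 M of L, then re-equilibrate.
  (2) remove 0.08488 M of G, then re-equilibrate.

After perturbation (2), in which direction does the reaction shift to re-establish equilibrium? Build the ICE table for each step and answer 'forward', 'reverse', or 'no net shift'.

Direction: reverse

Q₀ = 0.578 vs Keq = 3.7940e-04 ⇒ Q>K, reverse
Step 1:
                    J           L           G           E
  I           0.07404       1.428      0.4397     0.04016
  C           0.03483     0.01161     0.02322    -0.03483
  E            0.1089        1.44      0.4629    0.005326
  solve Keq expr → x = -0.01161; check Q = 3.7940e-04
Then add 0.373 M of L.
Step 2:
                    J           L           G           E
  I            0.1089       1.813      0.4629    0.005326
  C       -4.0156e-04 -1.3385e-04 -2.6771e-04  4.0156e-04
  E            0.1085       1.812      0.4627    0.005727
  solve Keq expr → x = 1.3385e-04; check Q = 3.7940e-04
Then remove 0.08488 M of G.
Step 3:
                    J           L           G           E
  I            0.1085       1.812      0.3778    0.005727
  C        6.8786e-04  2.2929e-04  4.5857e-04 -6.8786e-04
  E            0.1092       1.813      0.3782    0.005039
  solve Keq expr → x = -2.2929e-04; check Q = 3.7940e-04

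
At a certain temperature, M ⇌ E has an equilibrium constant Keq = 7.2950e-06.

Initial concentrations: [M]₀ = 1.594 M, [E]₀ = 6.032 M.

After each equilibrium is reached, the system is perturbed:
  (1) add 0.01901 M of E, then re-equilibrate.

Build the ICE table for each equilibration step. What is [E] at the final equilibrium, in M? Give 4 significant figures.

[E]_eq = 5.5770e-05 M

Q₀ = 3.784 vs Keq = 7.2950e-06 ⇒ Q>K, reverse
Step 1:
                  M         E
  init        1.594     6.032
  Δ           6.032    -6.032
  eq          7.626 5.5631e-05
  solve Keq expr → x = -6.032; check Q = 7.2950e-06
Then add 0.01901 M of E.
Step 2:
                  M         E
  init        7.626   0.01907
  Δ         0.01901  -0.01901
  eq          7.645 5.5770e-05
  solve Keq expr → x = -0.01901; check Q = 7.2950e-06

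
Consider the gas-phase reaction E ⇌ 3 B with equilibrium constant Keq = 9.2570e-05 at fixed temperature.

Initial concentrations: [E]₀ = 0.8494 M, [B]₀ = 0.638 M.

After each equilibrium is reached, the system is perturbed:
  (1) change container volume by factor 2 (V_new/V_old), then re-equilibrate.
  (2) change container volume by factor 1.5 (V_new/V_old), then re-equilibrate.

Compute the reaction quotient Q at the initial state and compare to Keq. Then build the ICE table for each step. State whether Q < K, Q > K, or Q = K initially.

Q₀ = 0.3057 vs Keq = 9.2570e-05 ⇒ Q>K, reverse
Step 1:
                   E          B
  I           0.8494      0.638
  C           0.1974    -0.5921
  E            1.047    0.04593
  solve Keq expr → x = -0.1974; check Q = 9.2570e-05
Then change container volume by factor 2 (V_new/V_old).
Step 2:
                   E          B
  I           0.5234    0.02297
  C        -0.004462    0.01339
  E           0.5189    0.03635
  solve Keq expr → x = 0.004462; check Q = 9.2570e-05
Then change container volume by factor 1.5 (V_new/V_old).
Step 3:
                   E          B
  I           0.3459    0.02423
  C        -0.002482   0.007446
  E           0.3435    0.03168
  solve Keq expr → x = 0.002482; check Q = 9.2570e-05

Q₀ = 0.3057; Q > K (proceeds reverse)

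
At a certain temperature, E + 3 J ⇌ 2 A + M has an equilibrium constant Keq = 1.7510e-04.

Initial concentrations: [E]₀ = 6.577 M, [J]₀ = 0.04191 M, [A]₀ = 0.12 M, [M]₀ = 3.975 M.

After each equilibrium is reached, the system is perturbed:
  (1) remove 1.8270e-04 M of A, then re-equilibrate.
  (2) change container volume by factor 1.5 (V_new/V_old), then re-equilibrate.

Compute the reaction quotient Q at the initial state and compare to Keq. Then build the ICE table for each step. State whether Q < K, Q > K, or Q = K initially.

Q₀ = 118.2; Q > K (proceeds reverse)

Q₀ = 118.2 vs Keq = 1.7510e-04 ⇒ Q>K, reverse
Step 1:
                    E           J           A           M
  init          6.577     0.04191        0.12       3.975
  Δ           0.05912      0.1773     -0.1182    -0.05912
  eq            6.636      0.2193    0.001769       3.916
  solve Keq expr → x = -0.05912; check Q = 1.7510e-04
Then remove 1.8270e-04 M of A.
Step 2:
                    E           J           A           M
  init          6.636      0.2193    0.001586       3.916
  Δ       -8.9706e-05 -2.6912e-04  1.7941e-04  8.9706e-05
  eq            6.636       0.219    0.001765       3.916
  solve Keq expr → x = 8.9706e-05; check Q = 1.7510e-04
Then change container volume by factor 1.5 (V_new/V_old).
Step 3:
                    E           J           A           M
  init          4.424       0.146    0.001177       2.611
  Δ        1.0638e-04  3.1915e-04 -2.1277e-04 -1.0638e-04
  eq            4.424      0.1463  9.6407e-04       2.611
  solve Keq expr → x = -1.0638e-04; check Q = 1.7510e-04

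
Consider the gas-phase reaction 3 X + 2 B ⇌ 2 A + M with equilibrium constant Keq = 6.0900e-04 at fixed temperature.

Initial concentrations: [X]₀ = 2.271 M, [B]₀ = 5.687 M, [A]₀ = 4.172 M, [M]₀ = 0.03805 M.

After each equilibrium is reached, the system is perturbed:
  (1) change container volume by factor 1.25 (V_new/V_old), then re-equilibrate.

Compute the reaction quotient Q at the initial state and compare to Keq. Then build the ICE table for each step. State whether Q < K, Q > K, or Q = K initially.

Q₀ = 0.001748; Q > K (proceeds reverse)

Q₀ = 0.001748 vs Keq = 6.0900e-04 ⇒ Q>K, reverse
Step 1:
                  X         B         A         M
  I           2.271     5.687     4.172   0.03805
  C         0.06896   0.04597  -0.04597  -0.02299
  E            2.34     5.733     4.126   0.01506
  solve Keq expr → x = -0.02299; check Q = 6.0900e-04
Then change container volume by factor 1.25 (V_new/V_old).
Step 2:
                  X         B         A         M
  I           1.872     4.586     3.301   0.01205
  C         0.01235  0.008234 -0.008234 -0.004117
  E           1.884     4.595     3.293  0.007934
  solve Keq expr → x = -0.004117; check Q = 6.0900e-04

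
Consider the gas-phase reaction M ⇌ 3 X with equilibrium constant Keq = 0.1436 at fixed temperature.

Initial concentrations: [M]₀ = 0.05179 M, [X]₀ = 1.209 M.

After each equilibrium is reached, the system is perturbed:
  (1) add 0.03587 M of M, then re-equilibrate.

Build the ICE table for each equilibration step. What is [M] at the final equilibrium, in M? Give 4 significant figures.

[M]_eq = 0.3658 M

Q₀ = 34.12 vs Keq = 0.1436 ⇒ Q>K, reverse
Step 1:
                   M          X
  Initial    0.05179      1.209
  Change      0.2819    -0.8458
  Equil       0.3337     0.3632
  solve Keq expr → x = -0.2819; check Q = 0.1436
Then add 0.03587 M of M.
Step 2:
                   M          X
  Initial     0.3696     0.3632
  Change   -0.003764    0.01129
  Equil       0.3658     0.3745
  solve Keq expr → x = 0.003764; check Q = 0.1436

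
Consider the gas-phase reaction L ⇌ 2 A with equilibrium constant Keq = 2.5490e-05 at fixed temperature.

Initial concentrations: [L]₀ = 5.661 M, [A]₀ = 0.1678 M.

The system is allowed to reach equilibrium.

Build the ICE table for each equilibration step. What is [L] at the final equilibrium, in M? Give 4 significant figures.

Q₀ = 0.004974 vs Keq = 2.5490e-05 ⇒ Q>K, reverse
Step 1:
                    L           A
  I             5.661      0.1678
  C           0.07785     -0.1557
  E             5.739     0.01209
  solve Keq expr → x = -0.07785; check Q = 2.5490e-05

[L]_eq = 5.739 M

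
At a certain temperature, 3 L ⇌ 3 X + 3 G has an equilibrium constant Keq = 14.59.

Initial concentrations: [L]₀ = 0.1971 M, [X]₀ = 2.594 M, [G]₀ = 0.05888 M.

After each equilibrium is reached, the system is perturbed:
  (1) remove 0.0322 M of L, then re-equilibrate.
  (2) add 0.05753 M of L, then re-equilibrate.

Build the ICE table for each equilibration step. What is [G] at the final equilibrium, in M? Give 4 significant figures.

[G]_eq = 0.1344 M

Q₀ = 0.4653 vs Keq = 14.59 ⇒ Q<K, forward
Step 1:
                    L           X           G
  Initial      0.1971       2.594     0.05888
  Change     -0.06374     0.06374     0.06374
  Equil        0.1334       2.658      0.1226
  solve Keq expr → x = 0.02125; check Q = 14.59
Then remove 0.0322 M of L.
Step 2:
                    L           X           G
  Initial      0.1012       2.658      0.1226
  Change      0.01511    -0.01511    -0.01511
  Equil        0.1163       2.643      0.1075
  solve Keq expr → x = -0.005035; check Q = 14.59
Then add 0.05753 M of L.
Step 3:
                    L           X           G
  Initial      0.1738       2.643      0.1075
  Change     -0.02693     0.02693     0.02693
  Equil        0.1469        2.67      0.1344
  solve Keq expr → x = 0.008976; check Q = 14.59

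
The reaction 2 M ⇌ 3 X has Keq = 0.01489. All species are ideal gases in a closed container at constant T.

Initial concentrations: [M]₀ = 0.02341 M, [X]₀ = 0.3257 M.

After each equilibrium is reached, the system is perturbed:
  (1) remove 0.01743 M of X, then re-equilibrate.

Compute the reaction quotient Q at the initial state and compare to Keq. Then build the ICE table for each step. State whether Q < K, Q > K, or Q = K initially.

Q₀ = 63.04; Q > K (proceeds reverse)

Q₀ = 63.04 vs Keq = 0.01489 ⇒ Q>K, reverse
Step 1:
                  M         X
  I         0.02341    0.3257
  C          0.1635   -0.2453
  E          0.1869   0.08043
  solve Keq expr → x = -0.08176; check Q = 0.01489
Then remove 0.01743 M of X.
Step 2:
                  M         X
  I          0.1869     0.063
  C       -0.009741   0.01461
  E          0.1772   0.07761
  solve Keq expr → x = 0.00487; check Q = 0.01489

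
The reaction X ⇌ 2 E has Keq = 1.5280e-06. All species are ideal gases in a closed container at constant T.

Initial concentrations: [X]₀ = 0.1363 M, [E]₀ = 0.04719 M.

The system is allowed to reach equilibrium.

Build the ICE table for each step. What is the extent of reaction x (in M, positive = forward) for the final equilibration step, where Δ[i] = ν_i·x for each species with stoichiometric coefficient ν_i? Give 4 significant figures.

x = -0.02335 M

Q₀ = 0.01634 vs Keq = 1.5280e-06 ⇒ Q>K, reverse
Step 1:
                  X         E
  init       0.1363   0.04719
  Δ         0.02335   -0.0467
  eq         0.1596 4.9391e-04
  solve Keq expr → x = -0.02335; check Q = 1.5280e-06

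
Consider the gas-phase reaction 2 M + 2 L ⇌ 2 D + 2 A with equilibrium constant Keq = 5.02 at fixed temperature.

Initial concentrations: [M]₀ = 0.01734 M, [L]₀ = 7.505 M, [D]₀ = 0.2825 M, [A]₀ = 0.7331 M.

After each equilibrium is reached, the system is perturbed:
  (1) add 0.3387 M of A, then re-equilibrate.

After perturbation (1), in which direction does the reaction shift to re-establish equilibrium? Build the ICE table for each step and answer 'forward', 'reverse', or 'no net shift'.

Q₀ = 2.533 vs Keq = 5.02 ⇒ Q<K, forward
Step 1:
                  M         L         D         A
  Initial   0.01734     7.505    0.2825    0.7331
  Change  -0.004729 -0.004729  0.004729  0.004729
  Equil     0.01261       7.5    0.2872    0.7378
  solve Keq expr → x = 0.002364; check Q = 5.02
Then add 0.3387 M of A.
Step 2:
                  M         L         D         A
  Initial   0.01261       7.5    0.2872     1.077
  Change   0.005344  0.005344 -0.005344 -0.005344
  Equil     0.01796     7.506    0.2819     1.071
  solve Keq expr → x = -0.002672; check Q = 5.02

Direction: reverse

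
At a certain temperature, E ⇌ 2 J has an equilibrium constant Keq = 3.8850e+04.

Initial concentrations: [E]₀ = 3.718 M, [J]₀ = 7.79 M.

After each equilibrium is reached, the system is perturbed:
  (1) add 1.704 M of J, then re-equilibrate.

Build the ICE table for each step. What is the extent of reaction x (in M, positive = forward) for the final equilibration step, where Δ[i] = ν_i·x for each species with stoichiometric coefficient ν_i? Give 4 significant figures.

Q₀ = 16.32 vs Keq = 3.8850e+04 ⇒ Q<K, forward
Step 1:
                   E          J
  I            3.718       7.79
  C           -3.712      7.424
  E         0.005958      15.21
  solve Keq expr → x = 3.712; check Q = 3.8850e+04
Then add 1.704 M of J.
Step 2:
                   E          J
  I         0.005958      16.92
  C         0.001407  -0.002814
  E         0.007365      16.92
  solve Keq expr → x = -0.001407; check Q = 3.8850e+04

x = -0.001407 M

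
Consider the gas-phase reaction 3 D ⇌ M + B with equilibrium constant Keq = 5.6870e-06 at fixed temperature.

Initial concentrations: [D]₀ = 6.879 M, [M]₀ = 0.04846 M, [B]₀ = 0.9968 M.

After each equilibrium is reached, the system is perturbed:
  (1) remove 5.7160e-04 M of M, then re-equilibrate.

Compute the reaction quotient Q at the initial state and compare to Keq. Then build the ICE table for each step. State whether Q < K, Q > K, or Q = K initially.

Q₀ = 1.4839e-04 vs Keq = 5.6870e-06 ⇒ Q>K, reverse
Step 1:
                  D         M         B
  I           6.879   0.04846    0.9968
  C          0.1392  -0.04639  -0.04639
  E           7.018  0.002068    0.9504
  solve Keq expr → x = -0.04639; check Q = 5.6870e-06
Then remove 5.7160e-04 M of M.
Step 2:
                  D         M         B
  I           7.018  0.001497    0.9504
  C       -0.001707 5.6886e-04 5.6886e-04
  E           7.016  0.002066     0.951
  solve Keq expr → x = 5.6886e-04; check Q = 5.6870e-06

Q₀ = 1.4839e-04; Q > K (proceeds reverse)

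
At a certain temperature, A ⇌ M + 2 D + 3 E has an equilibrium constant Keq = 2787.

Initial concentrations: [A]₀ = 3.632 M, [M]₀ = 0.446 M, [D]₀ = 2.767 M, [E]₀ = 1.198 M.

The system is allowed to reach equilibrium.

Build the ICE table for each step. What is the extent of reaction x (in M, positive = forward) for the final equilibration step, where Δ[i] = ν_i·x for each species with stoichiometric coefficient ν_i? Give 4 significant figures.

Q₀ = 1.617 vs Keq = 2787 ⇒ Q<K, forward
Step 1:
                   A          M          D          E
  init         3.632      0.446      2.767      1.198
  Δ           -1.293      1.293      2.586      3.879
  eq           2.339      1.739      5.353      5.077
  solve Keq expr → x = 1.293; check Q = 2787

x = 1.293 M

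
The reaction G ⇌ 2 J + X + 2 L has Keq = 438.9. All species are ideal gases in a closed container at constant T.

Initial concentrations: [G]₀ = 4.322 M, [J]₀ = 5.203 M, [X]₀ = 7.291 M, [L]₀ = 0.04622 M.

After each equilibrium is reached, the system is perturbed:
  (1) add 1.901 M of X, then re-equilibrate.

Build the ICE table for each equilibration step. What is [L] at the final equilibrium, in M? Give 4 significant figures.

[L]_eq = 1.773 M

Q₀ = 0.09756 vs Keq = 438.9 ⇒ Q<K, forward
Step 1:
                  G         J         X         L
  I           4.322     5.203     7.291   0.04622
  C         -0.9297     1.859    0.9297     1.859
  E           3.392     7.062     8.221     1.906
  solve Keq expr → x = 0.9297; check Q = 438.9
Then add 1.901 M of X.
Step 2:
                  G         J         X         L
  I           3.392     7.062     10.12     1.906
  C         0.06628   -0.1326  -0.06628   -0.1326
  E           3.459      6.93     10.06     1.773
  solve Keq expr → x = -0.06628; check Q = 438.9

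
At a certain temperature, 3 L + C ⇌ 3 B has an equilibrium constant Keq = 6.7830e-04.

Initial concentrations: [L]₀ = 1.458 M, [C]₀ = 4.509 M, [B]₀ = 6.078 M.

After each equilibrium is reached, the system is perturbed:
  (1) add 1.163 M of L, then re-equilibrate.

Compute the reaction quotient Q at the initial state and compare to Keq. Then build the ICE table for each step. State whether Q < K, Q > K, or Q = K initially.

Q₀ = 16.07 vs Keq = 6.7830e-04 ⇒ Q>K, reverse
Step 1:
                  L         C         B
  I           1.458     4.509     6.078
  C           5.031     1.677    -5.031
  E           6.489     6.186     1.047
  solve Keq expr → x = -1.677; check Q = 6.7830e-04
Then add 1.163 M of L.
Step 2:
                  L         C         B
  I           7.652     6.186     1.047
  C         -0.1586  -0.05285    0.1586
  E           7.494     6.133     1.205
  solve Keq expr → x = 0.05285; check Q = 6.7830e-04

Q₀ = 16.07; Q > K (proceeds reverse)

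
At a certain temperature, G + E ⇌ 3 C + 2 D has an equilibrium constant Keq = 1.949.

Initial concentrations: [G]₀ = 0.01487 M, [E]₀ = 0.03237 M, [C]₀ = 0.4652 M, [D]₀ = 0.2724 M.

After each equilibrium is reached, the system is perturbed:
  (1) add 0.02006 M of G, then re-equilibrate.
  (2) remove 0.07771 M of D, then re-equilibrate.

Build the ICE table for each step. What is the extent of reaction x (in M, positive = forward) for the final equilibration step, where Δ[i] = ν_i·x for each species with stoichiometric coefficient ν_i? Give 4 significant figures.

Q₀ = 15.52 vs Keq = 1.949 ⇒ Q>K, reverse
Step 1:
                    G           E           C           D
  init        0.01487     0.03237      0.4652      0.2724
  Δ           0.02011     0.02011    -0.06033    -0.04022
  eq          0.03498     0.05248      0.4049      0.2322
  solve Keq expr → x = -0.02011; check Q = 1.949
Then add 0.02006 M of G.
Step 2:
                    G           E           C           D
  init        0.05504     0.05248      0.4049      0.2322
  Δ         -0.005814   -0.005814     0.01744     0.01163
  eq          0.04923     0.04667      0.4223      0.2438
  solve Keq expr → x = 0.005814; check Q = 1.949
Then remove 0.07771 M of D.
Step 3:
                    G           E           C           D
  init        0.04923     0.04667      0.4223      0.1661
  Δ         -0.008567   -0.008567      0.0257     0.01713
  eq          0.04066      0.0381       0.448      0.1832
  solve Keq expr → x = 0.008567; check Q = 1.949

x = 0.008567 M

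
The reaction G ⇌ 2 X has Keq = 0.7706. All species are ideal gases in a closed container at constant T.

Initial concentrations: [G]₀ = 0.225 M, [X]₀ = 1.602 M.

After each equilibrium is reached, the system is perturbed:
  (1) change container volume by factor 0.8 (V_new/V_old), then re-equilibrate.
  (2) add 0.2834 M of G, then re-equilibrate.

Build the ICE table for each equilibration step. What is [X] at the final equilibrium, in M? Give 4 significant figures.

Q₀ = 11.41 vs Keq = 0.7706 ⇒ Q>K, reverse
Step 1:
                   G          X
  Initial      0.225      1.602
  Change      0.4424    -0.8848
  Equil       0.6674     0.7172
  solve Keq expr → x = -0.4424; check Q = 0.7706
Then change container volume by factor 0.8 (V_new/V_old).
Step 2:
                   G          X
  Initial     0.8343     0.8964
  Change     0.03824   -0.07647
  Equil       0.8725       0.82
  solve Keq expr → x = -0.03824; check Q = 0.7706
Then add 0.2834 M of G.
Step 3:
                   G          X
  Initial      1.156       0.82
  Change    -0.05132     0.1026
  Equil        1.105     0.9226
  solve Keq expr → x = 0.05132; check Q = 0.7706

[X]_eq = 0.9226 M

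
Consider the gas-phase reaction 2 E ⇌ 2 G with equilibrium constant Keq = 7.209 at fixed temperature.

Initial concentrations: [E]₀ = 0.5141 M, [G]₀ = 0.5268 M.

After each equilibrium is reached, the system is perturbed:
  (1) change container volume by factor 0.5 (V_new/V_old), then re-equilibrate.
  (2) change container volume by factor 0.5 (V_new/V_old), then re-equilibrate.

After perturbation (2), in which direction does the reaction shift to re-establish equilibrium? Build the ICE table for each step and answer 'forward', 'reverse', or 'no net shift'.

Direction: no net shift

Q₀ = 1.05 vs Keq = 7.209 ⇒ Q<K, forward
Step 1:
                  E         G
  I          0.5141    0.5268
  C         -0.2316    0.2316
  E          0.2825    0.7584
  solve Keq expr → x = 0.1158; check Q = 7.209
Then change container volume by factor 0.5 (V_new/V_old).
Step 2:
                  E         G
  I          0.5649     1.517
  C               0         0
  E          0.5649     1.517
  solve Keq expr → x = 0; check Q = 7.209
Then change container volume by factor 0.5 (V_new/V_old).
Step 3:
                  E         G
  I            1.13     3.034
  C               0         0
  E            1.13     3.034
  solve Keq expr → x = 0; check Q = 7.209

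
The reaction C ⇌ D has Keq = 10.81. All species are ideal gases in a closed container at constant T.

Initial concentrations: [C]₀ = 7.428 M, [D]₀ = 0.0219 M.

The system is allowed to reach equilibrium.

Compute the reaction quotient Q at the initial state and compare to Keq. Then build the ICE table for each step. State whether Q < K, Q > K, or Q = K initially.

Q₀ = 0.002948 vs Keq = 10.81 ⇒ Q<K, forward
Step 1:
                  C         D
  I           7.428    0.0219
  C          -6.797     6.797
  E          0.6308     6.819
  solve Keq expr → x = 6.797; check Q = 10.81

Q₀ = 0.002948; Q < K (proceeds forward)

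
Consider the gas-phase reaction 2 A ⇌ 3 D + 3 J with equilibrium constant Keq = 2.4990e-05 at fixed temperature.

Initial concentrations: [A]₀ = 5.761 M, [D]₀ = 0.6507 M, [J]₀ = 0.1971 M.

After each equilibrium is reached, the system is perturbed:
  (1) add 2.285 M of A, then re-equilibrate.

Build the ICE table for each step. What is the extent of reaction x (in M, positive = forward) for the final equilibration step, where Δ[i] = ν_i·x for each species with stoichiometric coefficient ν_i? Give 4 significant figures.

Q₀ = 6.3563e-05 vs Keq = 2.4990e-05 ⇒ Q>K, reverse
Step 1:
                   A          D          J
  Initial      5.761     0.6507     0.1971
  Change     0.02813   -0.04219   -0.04219
  Equil        5.789     0.6085     0.1549
  solve Keq expr → x = -0.01406; check Q = 2.4990e-05
Then add 2.285 M of A.
Step 2:
                   A          D          J
  Initial      8.074     0.6085     0.1549
  Change    -0.01952    0.02929    0.02929
  Equil        8.055     0.6378     0.1842
  solve Keq expr → x = 0.009762; check Q = 2.4990e-05

x = 0.009762 M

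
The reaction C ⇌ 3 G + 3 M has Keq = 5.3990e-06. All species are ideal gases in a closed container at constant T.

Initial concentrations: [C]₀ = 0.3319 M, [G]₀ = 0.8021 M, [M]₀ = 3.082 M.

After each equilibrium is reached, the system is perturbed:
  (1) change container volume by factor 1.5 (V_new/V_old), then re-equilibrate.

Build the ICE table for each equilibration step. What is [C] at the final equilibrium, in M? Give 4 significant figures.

[C]_eq = 0.3967 M

Q₀ = 45.52 vs Keq = 5.3990e-06 ⇒ Q>K, reverse
Step 1:
                   C          G          M
  Initial     0.3319     0.8021      3.082
  Change      0.2652    -0.7956    -0.7956
  Equil       0.5971   0.006461      2.286
  solve Keq expr → x = -0.2652; check Q = 5.3990e-06
Then change container volume by factor 1.5 (V_new/V_old).
Step 2:
                   C          G          M
  Initial     0.3981   0.004307      1.524
  Change   -0.001375   0.004126   0.004126
  Equil       0.3967   0.008434      1.528
  solve Keq expr → x = 0.001375; check Q = 5.3990e-06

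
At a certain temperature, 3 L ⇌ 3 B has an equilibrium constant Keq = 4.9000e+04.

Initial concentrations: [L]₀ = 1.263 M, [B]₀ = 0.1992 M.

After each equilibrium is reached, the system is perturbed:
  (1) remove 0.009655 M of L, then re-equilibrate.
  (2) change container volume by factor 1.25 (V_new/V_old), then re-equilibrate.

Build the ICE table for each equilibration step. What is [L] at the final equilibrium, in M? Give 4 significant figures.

[L]_eq = 0.03091 M

Q₀ = 0.003923 vs Keq = 4.9000e+04 ⇒ Q<K, forward
Step 1:
                    L           B
  I             1.263      0.1992
  C            -1.224       1.224
  E            0.0389       1.423
  solve Keq expr → x = 0.408; check Q = 4.9000e+04
Then remove 0.009655 M of L.
Step 2:
                    L           B
  I           0.02924       1.423
  C          0.009398   -0.009398
  E           0.03864       1.414
  solve Keq expr → x = -0.003133; check Q = 4.9000e+04
Then change container volume by factor 1.25 (V_new/V_old).
Step 3:
                    L           B
  I           0.03091       1.131
  C                 0           0
  E           0.03091       1.131
  solve Keq expr → x = 0; check Q = 4.9000e+04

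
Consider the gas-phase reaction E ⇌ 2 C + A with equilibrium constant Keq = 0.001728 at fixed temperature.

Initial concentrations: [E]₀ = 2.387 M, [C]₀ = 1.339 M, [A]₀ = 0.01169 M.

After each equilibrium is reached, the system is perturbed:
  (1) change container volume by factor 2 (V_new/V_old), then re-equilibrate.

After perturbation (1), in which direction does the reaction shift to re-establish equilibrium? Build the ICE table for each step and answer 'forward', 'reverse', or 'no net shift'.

Q₀ = 0.008781 vs Keq = 0.001728 ⇒ Q>K, reverse
Step 1:
                    E           C           A
  Initial       2.387       1.339     0.01169
  Change     0.009315    -0.01863   -0.009315
  Equil         2.396        1.32    0.002375
  solve Keq expr → x = -0.009315; check Q = 0.001728
Then change container volume by factor 2 (V_new/V_old).
Step 2:
                    E           C           A
  Initial       1.198      0.6602    0.001188
  Change    -0.003452    0.006903    0.003452
  Equil         1.195      0.6671    0.004639
  solve Keq expr → x = 0.003452; check Q = 0.001728

Direction: forward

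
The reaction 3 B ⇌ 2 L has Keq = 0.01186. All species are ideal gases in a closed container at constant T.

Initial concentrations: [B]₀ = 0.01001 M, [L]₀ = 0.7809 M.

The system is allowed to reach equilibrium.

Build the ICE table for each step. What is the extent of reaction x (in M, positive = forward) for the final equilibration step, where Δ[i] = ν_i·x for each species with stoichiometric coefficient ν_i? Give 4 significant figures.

x = -0.3348 M

Q₀ = 6.0798e+05 vs Keq = 0.01186 ⇒ Q>K, reverse
Step 1:
                    B           L
  I           0.01001      0.7809
  C             1.004     -0.6696
  E             1.014      0.1113
  solve Keq expr → x = -0.3348; check Q = 0.01186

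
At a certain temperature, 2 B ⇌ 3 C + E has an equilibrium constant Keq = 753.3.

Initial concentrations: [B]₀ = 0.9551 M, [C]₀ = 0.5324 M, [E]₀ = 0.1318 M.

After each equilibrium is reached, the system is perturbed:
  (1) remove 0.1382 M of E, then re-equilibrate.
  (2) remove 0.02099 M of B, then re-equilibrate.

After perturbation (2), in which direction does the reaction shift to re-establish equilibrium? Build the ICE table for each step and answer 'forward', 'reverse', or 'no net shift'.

Q₀ = 0.0218 vs Keq = 753.3 ⇒ Q<K, forward
Step 1:
                    B           C           E
  Initial      0.9551      0.5324      0.1318
  Change      -0.8851       1.328      0.4425
  Equil       0.07004        1.86      0.5743
  solve Keq expr → x = 0.4425; check Q = 753.3
Then remove 0.1382 M of E.
Step 2:
                    B           C           E
  Initial     0.07004        1.86      0.4361
  Change    -0.008119     0.01218     0.00406
  Equil       0.06192       1.872      0.4402
  solve Keq expr → x = 0.00406; check Q = 753.3
Then remove 0.02099 M of B.
Step 3:
                    B           C           E
  Initial     0.04093       1.872      0.4402
  Change      0.01893     -0.0284   -0.009466
  Equil       0.05987       1.844      0.4307
  solve Keq expr → x = -0.009466; check Q = 753.3

Direction: reverse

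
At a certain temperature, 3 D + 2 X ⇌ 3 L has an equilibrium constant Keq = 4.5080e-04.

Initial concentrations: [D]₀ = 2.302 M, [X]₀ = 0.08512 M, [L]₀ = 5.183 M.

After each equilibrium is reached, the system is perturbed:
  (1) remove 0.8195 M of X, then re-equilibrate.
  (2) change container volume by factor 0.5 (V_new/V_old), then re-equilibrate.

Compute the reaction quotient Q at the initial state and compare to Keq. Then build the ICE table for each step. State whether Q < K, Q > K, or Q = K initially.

Q₀ = 1575; Q > K (proceeds reverse)

Q₀ = 1575 vs Keq = 4.5080e-04 ⇒ Q>K, reverse
Step 1:
                    D           X           L
  Initial       2.302     0.08512       5.183
  Change        4.179       2.786      -4.179
  Equil         6.481       2.871       1.004
  solve Keq expr → x = -1.393; check Q = 4.5080e-04
Then remove 0.8195 M of X.
Step 2:
                    D           X           L
  Initial       6.481       2.052       1.004
  Change        0.155      0.1033      -0.155
  Equil         6.636       2.155      0.8489
  solve Keq expr → x = -0.05165; check Q = 4.5080e-04
Then change container volume by factor 0.5 (V_new/V_old).
Step 3:
                    D           X           L
  Initial       13.27        4.31       1.698
  Change      -0.6777     -0.4518      0.6777
  Equil         12.59       3.858       2.376
  solve Keq expr → x = 0.2259; check Q = 4.5080e-04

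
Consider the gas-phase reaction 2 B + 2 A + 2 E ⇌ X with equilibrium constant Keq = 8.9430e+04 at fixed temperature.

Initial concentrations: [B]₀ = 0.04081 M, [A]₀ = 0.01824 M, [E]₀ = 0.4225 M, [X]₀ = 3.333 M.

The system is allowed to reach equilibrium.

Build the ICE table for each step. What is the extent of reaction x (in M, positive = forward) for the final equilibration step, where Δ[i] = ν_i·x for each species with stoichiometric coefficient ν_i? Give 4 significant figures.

x = -0.04042 M

Q₀ = 3.3698e+07 vs Keq = 8.9430e+04 ⇒ Q>K, reverse
Step 1:
                    B           A           E           X
  init        0.04081     0.01824      0.4225       3.333
  Δ           0.08085     0.08085     0.08085    -0.04042
  eq           0.1217     0.09909      0.5033       3.293
  solve Keq expr → x = -0.04042; check Q = 8.9430e+04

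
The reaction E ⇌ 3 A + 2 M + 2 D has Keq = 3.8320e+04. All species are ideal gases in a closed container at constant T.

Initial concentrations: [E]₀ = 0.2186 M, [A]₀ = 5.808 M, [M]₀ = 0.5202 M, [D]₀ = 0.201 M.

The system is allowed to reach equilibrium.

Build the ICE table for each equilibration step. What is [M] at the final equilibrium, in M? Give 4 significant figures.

[M]_eq = 0.9523 M

Q₀ = 9.799 vs Keq = 3.8320e+04 ⇒ Q<K, forward
Step 1:
                  E         A         M         D
  I          0.2186     5.808    0.5202     0.201
  C          -0.216    0.6481    0.4321    0.4321
  E        0.002553     6.456    0.9523    0.6331
  solve Keq expr → x = 0.216; check Q = 3.8320e+04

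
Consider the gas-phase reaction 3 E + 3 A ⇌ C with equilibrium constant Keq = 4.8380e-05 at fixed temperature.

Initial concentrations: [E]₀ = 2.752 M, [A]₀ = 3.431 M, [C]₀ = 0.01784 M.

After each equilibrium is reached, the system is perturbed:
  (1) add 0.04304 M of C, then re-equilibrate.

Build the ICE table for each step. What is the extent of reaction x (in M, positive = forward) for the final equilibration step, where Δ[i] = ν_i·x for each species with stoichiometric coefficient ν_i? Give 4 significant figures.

Q₀ = 2.1193e-05 vs Keq = 4.8380e-05 ⇒ Q<K, forward
Step 1:
                   E          A          C
  init         2.752      3.431    0.01784
  Δ         -0.05585   -0.05585    0.01862
  eq           2.696      3.375    0.03646
  solve Keq expr → x = 0.01862; check Q = 4.8380e-05
Then add 0.04304 M of C.
Step 2:
                   E          A          C
  init         2.696      3.375     0.0795
  Δ           0.1042     0.1042   -0.03474
  eq             2.8      3.479    0.04475
  solve Keq expr → x = -0.03474; check Q = 4.8380e-05

x = -0.03474 M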